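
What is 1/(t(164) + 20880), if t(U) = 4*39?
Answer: 1/21036 ≈ 4.7538e-5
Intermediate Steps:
t(U) = 156
1/(t(164) + 20880) = 1/(156 + 20880) = 1/21036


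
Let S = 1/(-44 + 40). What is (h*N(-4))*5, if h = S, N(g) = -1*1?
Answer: 5/4 ≈ 1.2500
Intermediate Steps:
N(g) = -1
S = -¼ (S = 1/(-4) = -¼ ≈ -0.25000)
h = -¼ ≈ -0.25000
(h*N(-4))*5 = -¼*(-1)*5 = (¼)*5 = 5/4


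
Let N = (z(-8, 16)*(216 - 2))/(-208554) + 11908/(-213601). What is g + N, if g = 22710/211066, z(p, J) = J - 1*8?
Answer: 102578080167259/2350607371982241 ≈ 0.043639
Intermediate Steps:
z(p, J) = -8 + J (z(p, J) = J - 8 = -8 + J)
g = 11355/105533 (g = 22710*(1/211066) = 11355/105533 ≈ 0.10760)
N = -1424572972/22273671477 (N = ((-8 + 16)*(216 - 2))/(-208554) + 11908/(-213601) = (8*214)*(-1/208554) + 11908*(-1/213601) = 1712*(-1/208554) - 11908/213601 = -856/104277 - 11908/213601 = -1424572972/22273671477 ≈ -0.063958)
g + N = 11355/105533 - 1424572972/22273671477 = 102578080167259/2350607371982241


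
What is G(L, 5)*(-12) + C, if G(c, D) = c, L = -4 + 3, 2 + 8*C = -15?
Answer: 79/8 ≈ 9.8750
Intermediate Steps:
C = -17/8 (C = -1/4 + (1/8)*(-15) = -1/4 - 15/8 = -17/8 ≈ -2.1250)
L = -1
G(L, 5)*(-12) + C = -1*(-12) - 17/8 = 12 - 17/8 = 79/8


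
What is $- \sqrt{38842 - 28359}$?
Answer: $- \sqrt{10483} \approx -102.39$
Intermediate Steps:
$- \sqrt{38842 - 28359} = - \sqrt{10483}$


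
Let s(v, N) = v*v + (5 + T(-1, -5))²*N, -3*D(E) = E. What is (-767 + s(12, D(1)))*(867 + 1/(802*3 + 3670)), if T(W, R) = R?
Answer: -468842477/868 ≈ -5.4014e+5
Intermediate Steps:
D(E) = -E/3
s(v, N) = v² (s(v, N) = v*v + (5 - 5)²*N = v² + 0²*N = v² + 0*N = v² + 0 = v²)
(-767 + s(12, D(1)))*(867 + 1/(802*3 + 3670)) = (-767 + 12²)*(867 + 1/(802*3 + 3670)) = (-767 + 144)*(867 + 1/(2406 + 3670)) = -623*(867 + 1/6076) = -623*5267893/6076 = -468842477/868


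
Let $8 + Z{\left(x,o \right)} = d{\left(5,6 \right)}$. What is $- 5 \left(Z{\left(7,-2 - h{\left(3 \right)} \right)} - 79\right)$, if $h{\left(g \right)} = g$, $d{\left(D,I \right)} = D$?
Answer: $410$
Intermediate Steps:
$Z{\left(x,o \right)} = -3$ ($Z{\left(x,o \right)} = -8 + 5 = -3$)
$- 5 \left(Z{\left(7,-2 - h{\left(3 \right)} \right)} - 79\right) = - 5 \left(-3 - 79\right) = \left(-5\right) \left(-82\right) = 410$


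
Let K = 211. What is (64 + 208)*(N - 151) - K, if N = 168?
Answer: 4413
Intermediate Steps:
(64 + 208)*(N - 151) - K = (64 + 208)*(168 - 151) - 1*211 = 272*17 - 211 = 4624 - 211 = 4413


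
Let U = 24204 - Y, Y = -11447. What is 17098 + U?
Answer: 52749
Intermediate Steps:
U = 35651 (U = 24204 - 1*(-11447) = 24204 + 11447 = 35651)
17098 + U = 17098 + 35651 = 52749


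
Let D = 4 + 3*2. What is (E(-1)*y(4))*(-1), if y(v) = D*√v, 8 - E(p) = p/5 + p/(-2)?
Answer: -154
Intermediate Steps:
D = 10 (D = 4 + 6 = 10)
E(p) = 8 + 3*p/10 (E(p) = 8 - (p/5 + p/(-2)) = 8 - (p*(⅕) + p*(-½)) = 8 - (p/5 - p/2) = 8 - (-3)*p/10 = 8 + 3*p/10)
y(v) = 10*√v
(E(-1)*y(4))*(-1) = ((8 + (3/10)*(-1))*(10*√4))*(-1) = ((8 - 3/10)*(10*2))*(-1) = ((77/10)*20)*(-1) = 154*(-1) = -154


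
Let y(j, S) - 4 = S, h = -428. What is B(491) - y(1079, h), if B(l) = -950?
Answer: -526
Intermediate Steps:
y(j, S) = 4 + S
B(491) - y(1079, h) = -950 - (4 - 428) = -950 - 1*(-424) = -950 + 424 = -526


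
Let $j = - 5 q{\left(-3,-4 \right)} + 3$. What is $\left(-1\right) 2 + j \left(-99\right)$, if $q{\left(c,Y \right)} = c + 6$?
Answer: $1186$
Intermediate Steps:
$q{\left(c,Y \right)} = 6 + c$
$j = -12$ ($j = - 5 \left(6 - 3\right) + 3 = \left(-5\right) 3 + 3 = -15 + 3 = -12$)
$\left(-1\right) 2 + j \left(-99\right) = \left(-1\right) 2 - -1188 = -2 + 1188 = 1186$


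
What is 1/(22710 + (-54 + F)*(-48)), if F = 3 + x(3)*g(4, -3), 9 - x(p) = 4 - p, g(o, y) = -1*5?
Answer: 1/27078 ≈ 3.6930e-5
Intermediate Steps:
g(o, y) = -5
x(p) = 5 + p (x(p) = 9 - (4 - p) = 9 + (-4 + p) = 5 + p)
F = -37 (F = 3 + (5 + 3)*(-5) = 3 + 8*(-5) = 3 - 40 = -37)
1/(22710 + (-54 + F)*(-48)) = 1/(22710 + (-54 - 37)*(-48)) = 1/(22710 - 91*(-48)) = 1/(22710 + 4368) = 1/27078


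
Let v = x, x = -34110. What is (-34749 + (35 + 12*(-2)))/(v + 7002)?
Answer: 17369/13554 ≈ 1.2815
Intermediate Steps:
v = -34110
(-34749 + (35 + 12*(-2)))/(v + 7002) = (-34749 + (35 + 12*(-2)))/(-34110 + 7002) = (-34749 + (35 - 24))/(-27108) = (-34749 + 11)*(-1/27108) = -34738*(-1/27108) = 17369/13554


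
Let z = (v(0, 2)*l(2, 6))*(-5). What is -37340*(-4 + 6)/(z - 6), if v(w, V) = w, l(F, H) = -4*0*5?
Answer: 37340/3 ≈ 12447.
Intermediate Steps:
l(F, H) = 0 (l(F, H) = 0*5 = 0)
z = 0 (z = (0*0)*(-5) = 0*(-5) = 0)
-37340*(-4 + 6)/(z - 6) = -37340*(-4 + 6)/(0 - 6) = -74680/(-6) = -74680*(-1)/6 = -37340*(-⅓) = 37340/3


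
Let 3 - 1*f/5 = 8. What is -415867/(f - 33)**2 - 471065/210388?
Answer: -5567380566/44234077 ≈ -125.86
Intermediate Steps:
f = -25 (f = 15 - 5*8 = 15 - 40 = -25)
-415867/(f - 33)**2 - 471065/210388 = -415867/(-25 - 33)**2 - 471065/210388 = -415867/((-58)**2) - 471065*1/210388 = -415867/3364 - 471065/210388 = -5567380566/44234077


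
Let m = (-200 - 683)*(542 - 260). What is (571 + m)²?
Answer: 61719949225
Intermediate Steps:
m = -249006 (m = -883*282 = -249006)
(571 + m)² = (571 - 249006)² = (-248435)² = 61719949225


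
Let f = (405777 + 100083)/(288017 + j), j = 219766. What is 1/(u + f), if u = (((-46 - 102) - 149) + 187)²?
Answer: 169261/2048226720 ≈ 8.2638e-5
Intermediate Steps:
u = 12100 (u = ((-148 - 149) + 187)² = (-297 + 187)² = (-110)² = 12100)
f = 168620/169261 (f = (405777 + 100083)/(288017 + 219766) = 505860/507783 = 505860*(1/507783) = 168620/169261 ≈ 0.99621)
1/(u + f) = 1/(12100 + 168620/169261) = 1/(2048226720/169261) = 169261/2048226720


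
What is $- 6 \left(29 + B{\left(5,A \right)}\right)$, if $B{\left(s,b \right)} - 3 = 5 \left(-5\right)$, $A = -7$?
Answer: $-42$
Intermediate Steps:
$B{\left(s,b \right)} = -22$ ($B{\left(s,b \right)} = 3 + 5 \left(-5\right) = 3 - 25 = -22$)
$- 6 \left(29 + B{\left(5,A \right)}\right) = - 6 \left(29 - 22\right) = \left(-6\right) 7 = -42$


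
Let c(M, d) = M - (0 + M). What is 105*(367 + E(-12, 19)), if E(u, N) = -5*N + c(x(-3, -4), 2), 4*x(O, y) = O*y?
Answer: 28560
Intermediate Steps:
x(O, y) = O*y/4 (x(O, y) = (O*y)/4 = O*y/4)
c(M, d) = 0 (c(M, d) = M - M = 0)
E(u, N) = -5*N (E(u, N) = -5*N + 0 = -5*N)
105*(367 + E(-12, 19)) = 105*(367 - 5*19) = 105*(367 - 95) = 105*272 = 28560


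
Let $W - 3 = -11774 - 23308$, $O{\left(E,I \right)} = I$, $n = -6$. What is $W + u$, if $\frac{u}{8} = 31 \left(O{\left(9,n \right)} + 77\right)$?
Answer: $-17471$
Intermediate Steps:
$u = 17608$ ($u = 8 \cdot 31 \left(-6 + 77\right) = 8 \cdot 31 \cdot 71 = 8 \cdot 2201 = 17608$)
$W = -35079$ ($W = 3 - 35082 = -35079$)
$W + u = -35079 + 17608 = -17471$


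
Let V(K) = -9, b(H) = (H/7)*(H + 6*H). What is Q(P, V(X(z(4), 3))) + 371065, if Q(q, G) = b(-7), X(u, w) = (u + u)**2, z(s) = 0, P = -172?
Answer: 371114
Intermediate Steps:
X(u, w) = 4*u**2 (X(u, w) = (2*u)**2 = 4*u**2)
b(H) = H**2 (b(H) = (H*(1/7))*(7*H) = (H/7)*(7*H) = H**2)
Q(q, G) = 49 (Q(q, G) = (-7)**2 = 49)
Q(P, V(X(z(4), 3))) + 371065 = 49 + 371065 = 371114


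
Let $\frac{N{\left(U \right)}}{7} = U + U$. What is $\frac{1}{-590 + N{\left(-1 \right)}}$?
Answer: $- \frac{1}{604} \approx -0.0016556$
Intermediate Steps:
$N{\left(U \right)} = 14 U$ ($N{\left(U \right)} = 7 \left(U + U\right) = 7 \cdot 2 U = 14 U$)
$\frac{1}{-590 + N{\left(-1 \right)}} = \frac{1}{-590 + 14 \left(-1\right)} = \frac{1}{-590 - 14} = \frac{1}{-604} = - \frac{1}{604}$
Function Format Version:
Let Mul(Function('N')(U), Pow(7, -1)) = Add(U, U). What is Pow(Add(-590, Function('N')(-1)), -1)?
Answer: Rational(-1, 604) ≈ -0.0016556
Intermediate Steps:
Function('N')(U) = Mul(14, U) (Function('N')(U) = Mul(7, Add(U, U)) = Mul(7, Mul(2, U)) = Mul(14, U))
Pow(Add(-590, Function('N')(-1)), -1) = Pow(Add(-590, Mul(14, -1)), -1) = Pow(Add(-590, -14), -1) = Pow(-604, -1) = Rational(-1, 604)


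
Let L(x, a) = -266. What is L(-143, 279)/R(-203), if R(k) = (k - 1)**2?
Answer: -133/20808 ≈ -0.0063918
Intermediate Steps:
R(k) = (-1 + k)**2
L(-143, 279)/R(-203) = -266/(-1 - 203)**2 = -266/((-204)**2) = -266/41616 = -266*1/41616 = -133/20808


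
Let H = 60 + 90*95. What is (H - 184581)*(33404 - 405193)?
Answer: 65424082119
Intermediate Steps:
H = 8610 (H = 60 + 8550 = 8610)
(H - 184581)*(33404 - 405193) = (8610 - 184581)*(33404 - 405193) = -175971*(-371789) = 65424082119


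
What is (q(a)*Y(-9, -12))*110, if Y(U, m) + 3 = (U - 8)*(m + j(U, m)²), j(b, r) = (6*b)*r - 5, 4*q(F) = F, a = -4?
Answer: 773127520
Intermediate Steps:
q(F) = F/4
j(b, r) = -5 + 6*b*r (j(b, r) = 6*b*r - 5 = -5 + 6*b*r)
Y(U, m) = -3 + (-8 + U)*(m + (-5 + 6*U*m)²) (Y(U, m) = -3 + (U - 8)*(m + (-5 + 6*U*m)²) = -3 + (-8 + U)*(m + (-5 + 6*U*m)²))
(q(a)*Y(-9, -12))*110 = (((¼)*(-4))*(-3 - 8*(-12) - 8*(-5 + 6*(-9)*(-12))² - 9*(-12) - 9*(-5 + 6*(-9)*(-12))²))*110 = -(-3 + 96 - 8*(-5 + 648)² + 108 - 9*(-5 + 648)²)*110 = -(-3 + 96 - 8*643² + 108 - 9*643²)*110 = -(-3 + 96 - 8*413449 + 108 - 9*413449)*110 = -(-3 + 96 - 3307592 + 108 - 3721041)*110 = -1*(-7028432)*110 = 7028432*110 = 773127520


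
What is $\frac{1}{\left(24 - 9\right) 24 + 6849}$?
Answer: $\frac{1}{7209} \approx 0.00013872$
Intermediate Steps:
$\frac{1}{\left(24 - 9\right) 24 + 6849} = \frac{1}{15 \cdot 24 + 6849} = \frac{1}{360 + 6849} = \frac{1}{7209}$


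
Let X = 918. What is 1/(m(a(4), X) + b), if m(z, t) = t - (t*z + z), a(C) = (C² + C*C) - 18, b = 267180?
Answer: 1/255232 ≈ 3.9180e-6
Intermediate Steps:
a(C) = -18 + 2*C² (a(C) = (C² + C²) - 18 = 2*C² - 18 = -18 + 2*C²)
m(z, t) = t - z - t*z (m(z, t) = t - (z + t*z) = t + (-z - t*z) = t - z - t*z)
1/(m(a(4), X) + b) = 1/((918 - (-18 + 2*4²) - 1*918*(-18 + 2*4²)) + 267180) = 1/((918 - (-18 + 2*16) - 1*918*(-18 + 2*16)) + 267180) = 1/((918 - (-18 + 32) - 1*918*(-18 + 32)) + 267180) = 1/((918 - 1*14 - 1*918*14) + 267180) = 1/((918 - 14 - 12852) + 267180) = 1/(-11948 + 267180) = 1/255232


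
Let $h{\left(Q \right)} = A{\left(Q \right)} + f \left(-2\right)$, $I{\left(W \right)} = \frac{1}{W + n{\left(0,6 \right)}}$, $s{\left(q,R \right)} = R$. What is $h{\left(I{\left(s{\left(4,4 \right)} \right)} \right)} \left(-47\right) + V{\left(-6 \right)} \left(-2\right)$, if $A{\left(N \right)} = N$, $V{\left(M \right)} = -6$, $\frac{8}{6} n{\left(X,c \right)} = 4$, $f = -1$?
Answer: $- \frac{621}{7} \approx -88.714$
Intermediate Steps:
$n{\left(X,c \right)} = 3$ ($n{\left(X,c \right)} = \frac{3}{4} \cdot 4 = 3$)
$I{\left(W \right)} = \frac{1}{3 + W}$ ($I{\left(W \right)} = \frac{1}{W + 3} = \frac{1}{3 + W}$)
$h{\left(Q \right)} = 2 + Q$ ($h{\left(Q \right)} = Q - -2 = Q + 2 = 2 + Q$)
$h{\left(I{\left(s{\left(4,4 \right)} \right)} \right)} \left(-47\right) + V{\left(-6 \right)} \left(-2\right) = \left(2 + \frac{1}{3 + 4}\right) \left(-47\right) - -12 = \left(2 + \frac{1}{7}\right) \left(-47\right) + 12 = \frac{15}{7} \left(-47\right) + 12 = - \frac{705}{7} + 12 = - \frac{621}{7}$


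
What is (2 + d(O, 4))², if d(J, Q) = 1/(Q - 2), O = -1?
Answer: 25/4 ≈ 6.2500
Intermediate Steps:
d(J, Q) = 1/(-2 + Q)
(2 + d(O, 4))² = (2 + 1/(-2 + 4))² = (2 + 1/2)² = (2 + ½)² = (5/2)² = 25/4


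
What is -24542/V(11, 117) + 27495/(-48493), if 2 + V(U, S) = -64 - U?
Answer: 169714013/533423 ≈ 318.16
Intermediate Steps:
V(U, S) = -66 - U (V(U, S) = -2 + (-64 - U) = -66 - U)
-24542/V(11, 117) + 27495/(-48493) = -24542/(-66 - 1*11) + 27495/(-48493) = -24542/(-66 - 11) + 27495*(-1/48493) = -24542/(-77) - 27495/48493 = -24542*(-1/77) - 27495/48493 = 3506/11 - 27495/48493 = 169714013/533423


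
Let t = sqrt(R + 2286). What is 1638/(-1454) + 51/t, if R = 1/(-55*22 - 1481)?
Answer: -819/727 + 153*sqrt(73573435)/1230325 ≈ -0.059873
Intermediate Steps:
R = -1/2691 (R = 1/(-1210 - 1481) = 1/(-2691) = -1/2691 ≈ -0.00037161)
t = 5*sqrt(73573435)/897 (t = sqrt(-1/2691 + 2286) = sqrt(6151625/2691) = 5*sqrt(73573435)/897 ≈ 47.812)
1638/(-1454) + 51/t = 1638/(-1454) + 51/((5*sqrt(73573435)/897)) = 1638*(-1/1454) + 51*(3*sqrt(73573435)/1230325) = -819/727 + 153*sqrt(73573435)/1230325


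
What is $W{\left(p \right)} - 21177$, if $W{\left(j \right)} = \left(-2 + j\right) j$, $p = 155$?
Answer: $2538$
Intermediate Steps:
$W{\left(j \right)} = j \left(-2 + j\right)$
$W{\left(p \right)} - 21177 = 155 \left(-2 + 155\right) - 21177 = 155 \cdot 153 - 21177 = 23715 - 21177 = 2538$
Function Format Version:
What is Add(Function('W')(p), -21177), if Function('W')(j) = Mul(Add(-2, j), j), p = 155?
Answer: 2538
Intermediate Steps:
Function('W')(j) = Mul(j, Add(-2, j))
Add(Function('W')(p), -21177) = Add(Mul(155, Add(-2, 155)), -21177) = Add(Mul(155, 153), -21177) = Add(23715, -21177) = 2538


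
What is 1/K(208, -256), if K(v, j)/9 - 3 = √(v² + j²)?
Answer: -1/326373 + 80*√17/979119 ≈ 0.00033382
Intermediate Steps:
K(v, j) = 27 + 9*√(j² + v²) (K(v, j) = 27 + 9*√(v² + j²) = 27 + 9*√(j² + v²))
1/K(208, -256) = 1/(27 + 9*√((-256)² + 208²)) = 1/(27 + 9*√(65536 + 43264)) = 1/(27 + 9*√108800) = 1/(27 + 9*(80*√17)) = 1/(27 + 720*√17)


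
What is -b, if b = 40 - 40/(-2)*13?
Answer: -300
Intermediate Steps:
b = 300 (b = 40 - 40*(-½)*13 = 40 + 20*13 = 40 + 260 = 300)
-b = -1*300 = -300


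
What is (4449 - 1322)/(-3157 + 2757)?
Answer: -3127/400 ≈ -7.8175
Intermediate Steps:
(4449 - 1322)/(-3157 + 2757) = 3127/(-400) = 3127*(-1/400) = -3127/400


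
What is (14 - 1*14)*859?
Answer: 0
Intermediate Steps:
(14 - 1*14)*859 = (14 - 14)*859 = 0*859 = 0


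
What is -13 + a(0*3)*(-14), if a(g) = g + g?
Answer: -13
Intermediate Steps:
a(g) = 2*g
-13 + a(0*3)*(-14) = -13 + (2*(0*3))*(-14) = -13 + (2*0)*(-14) = -13 + 0*(-14) = -13 + 0 = -13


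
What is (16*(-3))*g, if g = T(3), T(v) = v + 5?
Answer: -384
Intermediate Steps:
T(v) = 5 + v
g = 8 (g = 5 + 3 = 8)
(16*(-3))*g = (16*(-3))*8 = -48*8 = -384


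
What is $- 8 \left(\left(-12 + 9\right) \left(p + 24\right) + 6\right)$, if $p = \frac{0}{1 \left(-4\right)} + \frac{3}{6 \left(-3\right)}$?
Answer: $524$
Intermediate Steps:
$p = - \frac{1}{6}$ ($p = \frac{0}{-4} + \frac{3}{-18} = 0 \left(- \frac{1}{4}\right) + 3 \left(- \frac{1}{18}\right) = 0 - \frac{1}{6} = - \frac{1}{6} \approx -0.16667$)
$- 8 \left(\left(-12 + 9\right) \left(p + 24\right) + 6\right) = - 8 \left(\left(-12 + 9\right) \left(- \frac{1}{6} + 24\right) + 6\right) = - 8 \left(\left(-3\right) \frac{143}{6} + 6\right) = - 8 \left(- \frac{143}{2} + 6\right) = \left(-8\right) \left(- \frac{131}{2}\right) = 524$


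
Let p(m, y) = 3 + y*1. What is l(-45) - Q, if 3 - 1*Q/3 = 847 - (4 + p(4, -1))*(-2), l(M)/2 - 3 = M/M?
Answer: 2576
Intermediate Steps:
p(m, y) = 3 + y
l(M) = 8 (l(M) = 6 + 2*(M/M) = 6 + 2*1 = 6 + 2 = 8)
Q = -2568 (Q = 9 - 3*(847 - (4 + (3 - 1))*(-2)) = 9 - 3*(847 - (4 + 2)*(-2)) = 9 - 3*(847 - 6*(-2)) = 9 - 3*(847 - 1*(-12)) = 9 - 3*(847 + 12) = 9 - 3*859 = 9 - 2577 = -2568)
l(-45) - Q = 8 - 1*(-2568) = 8 + 2568 = 2576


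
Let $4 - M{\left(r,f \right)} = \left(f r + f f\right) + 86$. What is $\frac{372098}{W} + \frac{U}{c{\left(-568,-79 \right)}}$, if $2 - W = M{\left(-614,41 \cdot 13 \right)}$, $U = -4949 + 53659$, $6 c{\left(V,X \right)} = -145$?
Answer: $- \frac{2529429070}{1249581} \approx -2024.2$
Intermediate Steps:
$c{\left(V,X \right)} = - \frac{145}{6}$ ($c{\left(V,X \right)} = \frac{1}{6} \left(-145\right) = - \frac{145}{6}$)
$M{\left(r,f \right)} = -82 - f^{2} - f r$ ($M{\left(r,f \right)} = 4 - \left(\left(f r + f f\right) + 86\right) = 4 - \left(\left(f r + f^{2}\right) + 86\right) = 4 - \left(\left(f^{2} + f r\right) + 86\right) = 4 - \left(86 + f^{2} + f r\right) = -82 - f^{2} - f r$)
$U = 48710$
$W = -43089$ ($W = 2 - \left(-82 - \left(41 \cdot 13\right)^{2} - 41 \cdot 13 \left(-614\right)\right) = 2 - \left(-82 - 533^{2} - 533 \left(-614\right)\right) = 2 - \left(-82 - 284089 + 327262\right) = 2 - 43091 = -43089$)
$\frac{372098}{W} + \frac{U}{c{\left(-568,-79 \right)}} = \frac{372098}{-43089} + \frac{48710}{- \frac{145}{6}} = 372098 \left(- \frac{1}{43089}\right) + 48710 \left(- \frac{6}{145}\right) = - \frac{372098}{43089} - \frac{58452}{29} = - \frac{2529429070}{1249581}$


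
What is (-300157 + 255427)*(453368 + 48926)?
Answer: -22467610620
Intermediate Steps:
(-300157 + 255427)*(453368 + 48926) = -44730*502294 = -22467610620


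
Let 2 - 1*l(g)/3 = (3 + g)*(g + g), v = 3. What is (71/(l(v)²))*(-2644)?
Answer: -46931/2601 ≈ -18.043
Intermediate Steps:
l(g) = 6 - 6*g*(3 + g) (l(g) = 6 - 3*(3 + g)*(g + g) = 6 - 3*(3 + g)*2*g = 6 - 6*g*(3 + g))
(71/(l(v)²))*(-2644) = (71/((6 - 18*3 - 6*3²)²))*(-2644) = (71/((6 - 54 - 6*9)²))*(-2644) = (71/((6 - 54 - 54)²))*(-2644) = (71/((-102)²))*(-2644) = (71/10404)*(-2644) = -46931/2601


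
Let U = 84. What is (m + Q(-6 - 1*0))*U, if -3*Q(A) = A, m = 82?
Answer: 7056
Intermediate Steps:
Q(A) = -A/3
(m + Q(-6 - 1*0))*U = (82 - (-6 - 1*0)/3)*84 = (82 - (-6 + 0)/3)*84 = (82 - ⅓*(-6))*84 = (82 + 2)*84 = 84*84 = 7056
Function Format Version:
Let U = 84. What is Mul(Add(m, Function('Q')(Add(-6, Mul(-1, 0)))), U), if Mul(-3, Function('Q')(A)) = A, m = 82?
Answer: 7056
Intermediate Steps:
Function('Q')(A) = Mul(Rational(-1, 3), A)
Mul(Add(m, Function('Q')(Add(-6, Mul(-1, 0)))), U) = Mul(Add(82, Mul(Rational(-1, 3), Add(-6, Mul(-1, 0)))), 84) = Mul(Add(82, Mul(Rational(-1, 3), Add(-6, 0))), 84) = Mul(Add(82, Mul(Rational(-1, 3), -6)), 84) = Mul(Add(82, 2), 84) = Mul(84, 84) = 7056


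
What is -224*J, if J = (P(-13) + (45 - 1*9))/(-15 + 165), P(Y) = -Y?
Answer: -5488/75 ≈ -73.173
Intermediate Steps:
J = 49/150 (J = (-1*(-13) + (45 - 1*9))/(-15 + 165) = (13 + (45 - 9))/150 = (13 + 36)*(1/150) = 49*(1/150) = 49/150 ≈ 0.32667)
-224*J = -224*49/150 = -5488/75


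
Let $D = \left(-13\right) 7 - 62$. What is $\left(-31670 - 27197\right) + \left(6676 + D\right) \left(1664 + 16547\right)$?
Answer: $118731486$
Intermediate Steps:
$D = -153$ ($D = -91 - 62 = -153$)
$\left(-31670 - 27197\right) + \left(6676 + D\right) \left(1664 + 16547\right) = \left(-31670 - 27197\right) + \left(6676 - 153\right) \left(1664 + 16547\right) = -58867 + 6523 \cdot 18211 = -58867 + 118790353 = 118731486$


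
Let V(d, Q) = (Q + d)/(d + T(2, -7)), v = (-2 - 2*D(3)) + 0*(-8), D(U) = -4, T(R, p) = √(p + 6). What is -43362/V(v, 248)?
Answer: -130086/127 - 21681*I/127 ≈ -1024.3 - 170.72*I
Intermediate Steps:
T(R, p) = √(6 + p)
v = 6 (v = (-2 - 2*(-4)) + 0*(-8) = (-2 + 8) + 0 = 6 + 0 = 6)
V(d, Q) = (Q + d)/(I + d) (V(d, Q) = (Q + d)/(d + √(6 - 7)) = (Q + d)/(d + √(-1)) = (Q + d)/(d + I) = (Q + d)/(I + d))
-43362/V(v, 248) = -43362*(I + 6)/(248 + 6) = -(130086/127 + 21681*I/127) = -43362*(3/127 + I/254) = -130086/127 - 21681*I/127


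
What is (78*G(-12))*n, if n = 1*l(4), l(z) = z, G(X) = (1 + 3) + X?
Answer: -2496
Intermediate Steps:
G(X) = 4 + X
n = 4 (n = 1*4 = 4)
(78*G(-12))*n = (78*(4 - 12))*4 = (78*(-8))*4 = -624*4 = -2496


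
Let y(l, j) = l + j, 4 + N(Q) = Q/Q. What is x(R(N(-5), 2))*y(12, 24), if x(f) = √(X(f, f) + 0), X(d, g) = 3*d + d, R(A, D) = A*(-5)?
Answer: 72*√15 ≈ 278.85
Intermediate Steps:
N(Q) = -3 (N(Q) = -4 + Q/Q = -4 + 1 = -3)
R(A, D) = -5*A
X(d, g) = 4*d
y(l, j) = j + l
x(f) = 2*√f (x(f) = √(4*f + 0) = √(4*f) = 2*√f)
x(R(N(-5), 2))*y(12, 24) = (2*√(-5*(-3)))*(24 + 12) = (2*√15)*36 = 72*√15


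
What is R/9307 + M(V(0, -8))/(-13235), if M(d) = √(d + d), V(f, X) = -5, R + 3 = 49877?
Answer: 49874/9307 - I*√10/13235 ≈ 5.3588 - 0.00023893*I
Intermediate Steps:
R = 49874 (R = -3 + 49877 = 49874)
M(d) = √2*√d (M(d) = √(2*d) = √2*√d)
R/9307 + M(V(0, -8))/(-13235) = 49874/9307 + (√2*√(-5))/(-13235) = 49874*(1/9307) + (√2*(I*√5))*(-1/13235) = 49874/9307 + (I*√10)*(-1/13235) = 49874/9307 - I*√10/13235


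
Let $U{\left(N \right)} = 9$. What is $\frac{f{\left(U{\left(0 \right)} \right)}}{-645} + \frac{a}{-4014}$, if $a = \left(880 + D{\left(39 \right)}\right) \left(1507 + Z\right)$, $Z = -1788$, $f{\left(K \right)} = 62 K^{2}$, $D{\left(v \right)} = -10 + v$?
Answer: $\frac{5355311}{95890} \approx 55.849$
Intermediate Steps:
$a = -255429$ ($a = \left(880 + \left(-10 + 39\right)\right) \left(1507 - 1788\right) = \left(880 + 29\right) \left(-281\right) = 909 \left(-281\right) = -255429$)
$\frac{f{\left(U{\left(0 \right)} \right)}}{-645} + \frac{a}{-4014} = \frac{62 \cdot 9^{2}}{-645} - \frac{255429}{-4014} = 62 \cdot 81 \left(- \frac{1}{645}\right) - - \frac{28381}{446} = 5022 \left(- \frac{1}{645}\right) + \frac{28381}{446} = - \frac{1674}{215} + \frac{28381}{446} = \frac{5355311}{95890}$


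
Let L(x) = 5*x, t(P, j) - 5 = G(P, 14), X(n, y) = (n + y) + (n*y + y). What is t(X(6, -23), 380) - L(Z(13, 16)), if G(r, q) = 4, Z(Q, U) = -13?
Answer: 74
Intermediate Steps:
X(n, y) = n + 2*y + n*y (X(n, y) = (n + y) + (y + n*y) = n + 2*y + n*y)
t(P, j) = 9 (t(P, j) = 5 + 4 = 9)
t(X(6, -23), 380) - L(Z(13, 16)) = 9 - 5*(-13) = 9 - 1*(-65) = 9 + 65 = 74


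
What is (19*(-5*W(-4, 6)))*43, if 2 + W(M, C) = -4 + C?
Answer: 0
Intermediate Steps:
W(M, C) = -6 + C (W(M, C) = -2 + (-4 + C) = -6 + C)
(19*(-5*W(-4, 6)))*43 = (19*(-5*(-6 + 6)))*43 = (19*(-5*0))*43 = (19*0)*43 = 0*43 = 0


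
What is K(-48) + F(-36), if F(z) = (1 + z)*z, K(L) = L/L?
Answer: 1261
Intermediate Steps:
K(L) = 1
F(z) = z*(1 + z)
K(-48) + F(-36) = 1 - 36*(1 - 36) = 1 - 36*(-35) = 1 + 1260 = 1261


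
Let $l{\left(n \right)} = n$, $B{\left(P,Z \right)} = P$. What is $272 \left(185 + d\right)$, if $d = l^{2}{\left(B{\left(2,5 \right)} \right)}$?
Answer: $51408$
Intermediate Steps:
$d = 4$ ($d = 2^{2} = 4$)
$272 \left(185 + d\right) = 272 \left(185 + 4\right) = 272 \cdot 189 = 51408$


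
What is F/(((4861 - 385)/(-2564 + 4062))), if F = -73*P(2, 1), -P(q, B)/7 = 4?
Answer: 765478/1119 ≈ 684.07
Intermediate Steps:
P(q, B) = -28 (P(q, B) = -7*4 = -28)
F = 2044 (F = -73*(-28) = 2044)
F/(((4861 - 385)/(-2564 + 4062))) = 2044/(((4861 - 385)/(-2564 + 4062))) = 2044/((4476/1498)) = 2044/((4476*(1/1498))) = 2044/(2238/749) = 2044*(749/2238) = 765478/1119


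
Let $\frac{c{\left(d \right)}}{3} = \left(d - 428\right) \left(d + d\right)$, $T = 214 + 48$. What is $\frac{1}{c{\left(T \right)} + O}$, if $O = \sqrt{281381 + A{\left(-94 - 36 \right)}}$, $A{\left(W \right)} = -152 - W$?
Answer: $- \frac{260952}{68095664945} - \frac{\sqrt{281359}}{68095664945} \approx -3.8399 \cdot 10^{-6}$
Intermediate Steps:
$T = 262$
$c{\left(d \right)} = 6 d \left(-428 + d\right)$ ($c{\left(d \right)} = 3 \left(d - 428\right) \left(d + d\right) = 3 \left(-428 + d\right) 2 d = 3 \cdot 2 d \left(-428 + d\right) = 6 d \left(-428 + d\right)$)
$O = \sqrt{281359}$ ($O = \sqrt{281381 - \left(58 - 36\right)} = \sqrt{281381 - 22} = \sqrt{281359} \approx 530.43$)
$\frac{1}{c{\left(T \right)} + O} = \frac{1}{6 \cdot 262 \left(-428 + 262\right) + \sqrt{281359}} = \frac{1}{6 \cdot 262 \left(-166\right) + \sqrt{281359}} = \frac{1}{-260952 + \sqrt{281359}}$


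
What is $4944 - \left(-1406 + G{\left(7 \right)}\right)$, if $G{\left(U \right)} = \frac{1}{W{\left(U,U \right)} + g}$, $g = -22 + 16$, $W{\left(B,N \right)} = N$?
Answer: $6349$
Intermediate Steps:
$g = -6$
$G{\left(U \right)} = \frac{1}{-6 + U}$ ($G{\left(U \right)} = \frac{1}{U - 6} = \frac{1}{-6 + U}$)
$4944 - \left(-1406 + G{\left(7 \right)}\right) = 4944 - \left(-1406 + \frac{1}{-6 + 7}\right) = 4944 - \left(-1406 + 1^{-1}\right) = 4944 - \left(-1406 + 1\right) = 4944 - -1405 = 4944 + 1405 = 6349$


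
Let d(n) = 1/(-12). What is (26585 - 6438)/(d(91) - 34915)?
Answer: -241764/418981 ≈ -0.57703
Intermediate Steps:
d(n) = -1/12
(26585 - 6438)/(d(91) - 34915) = (26585 - 6438)/(-1/12 - 34915) = 20147/(-418981/12) = 20147*(-12/418981) = -241764/418981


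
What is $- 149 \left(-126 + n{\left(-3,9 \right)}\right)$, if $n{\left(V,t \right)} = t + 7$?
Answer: $16390$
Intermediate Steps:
$n{\left(V,t \right)} = 7 + t$
$- 149 \left(-126 + n{\left(-3,9 \right)}\right) = - 149 \left(-126 + \left(7 + 9\right)\right) = - 149 \left(-126 + 16\right) = \left(-149\right) \left(-110\right) = 16390$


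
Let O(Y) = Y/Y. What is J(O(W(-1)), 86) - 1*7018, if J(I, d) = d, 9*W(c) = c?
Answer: -6932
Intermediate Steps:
W(c) = c/9
O(Y) = 1
J(O(W(-1)), 86) - 1*7018 = 86 - 1*7018 = 86 - 7018 = -6932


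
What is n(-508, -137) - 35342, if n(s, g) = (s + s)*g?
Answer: 103850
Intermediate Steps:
n(s, g) = 2*g*s (n(s, g) = (2*s)*g = 2*g*s)
n(-508, -137) - 35342 = 2*(-137)*(-508) - 35342 = 139192 - 35342 = 103850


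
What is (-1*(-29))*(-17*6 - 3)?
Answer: -3045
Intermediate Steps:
(-1*(-29))*(-17*6 - 3) = 29*(-102 - 3) = 29*(-105) = -3045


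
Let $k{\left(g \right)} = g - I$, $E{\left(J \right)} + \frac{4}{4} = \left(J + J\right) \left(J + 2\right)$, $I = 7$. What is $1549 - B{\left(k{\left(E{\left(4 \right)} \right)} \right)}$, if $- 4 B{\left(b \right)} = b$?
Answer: $1559$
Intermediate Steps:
$E{\left(J \right)} = -1 + 2 J \left(2 + J\right)$ ($E{\left(J \right)} = -1 + \left(J + J\right) \left(J + 2\right) = -1 + 2 J \left(2 + J\right)$)
$k{\left(g \right)} = -7 + g$ ($k{\left(g \right)} = g - 7 = -7 + g$)
$B{\left(b \right)} = - \frac{b}{4}$
$1549 - B{\left(k{\left(E{\left(4 \right)} \right)} \right)} = 1549 - - \frac{-7 + \left(-1 + 2 \cdot 4^{2} + 4 \cdot 4\right)}{4} = 1549 - - \frac{-7 + \left(-1 + 2 \cdot 16 + 16\right)}{4} = 1549 - - \frac{-7 + \left(-1 + 32 + 16\right)}{4} = 1549 - - \frac{-7 + 47}{4} = 1549 - \left(- \frac{1}{4}\right) 40 = 1549 - -10 = 1549 + 10 = 1559$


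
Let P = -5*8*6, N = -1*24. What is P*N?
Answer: 5760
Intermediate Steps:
N = -24
P = -240 (P = -40*6 = -240)
P*N = -240*(-24) = 5760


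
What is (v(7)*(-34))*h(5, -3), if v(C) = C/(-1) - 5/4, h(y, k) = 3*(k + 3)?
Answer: 0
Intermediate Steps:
h(y, k) = 9 + 3*k (h(y, k) = 3*(3 + k) = 9 + 3*k)
v(C) = -5/4 - C (v(C) = C*(-1) - 5*¼ = -C - 5/4 = -5/4 - C)
(v(7)*(-34))*h(5, -3) = ((-5/4 - 1*7)*(-34))*(9 + 3*(-3)) = ((-5/4 - 7)*(-34))*(9 - 9) = -33/4*(-34)*0 = (561/2)*0 = 0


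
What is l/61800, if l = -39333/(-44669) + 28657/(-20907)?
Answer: -228872251/28857348794700 ≈ -7.9312e-6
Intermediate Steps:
l = -457744502/933894783 (l = -39333*(-1/44669) + 28657*(-1/20907) = 39333/44669 - 28657/20907 = -457744502/933894783 ≈ -0.49015)
l/61800 = -457744502/933894783/61800 = -457744502/933894783*1/61800 = -228872251/28857348794700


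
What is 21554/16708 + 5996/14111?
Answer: 202164831/117883294 ≈ 1.7150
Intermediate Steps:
21554/16708 + 5996/14111 = 21554*(1/16708) + 5996*(1/14111) = 10777/8354 + 5996/14111 = 202164831/117883294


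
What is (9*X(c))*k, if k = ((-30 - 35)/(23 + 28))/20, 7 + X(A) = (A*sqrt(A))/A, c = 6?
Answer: 273/68 - 39*sqrt(6)/68 ≈ 2.6099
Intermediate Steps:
X(A) = -7 + sqrt(A) (X(A) = -7 + (A*sqrt(A))/A = -7 + A**(3/2)/A = -7 + sqrt(A))
k = -13/204 (k = -65/51*(1/20) = -65*1/51*(1/20) = -65/51*1/20 = -13/204 ≈ -0.063725)
(9*X(c))*k = (9*(-7 + sqrt(6)))*(-13/204) = (-63 + 9*sqrt(6))*(-13/204) = 273/68 - 39*sqrt(6)/68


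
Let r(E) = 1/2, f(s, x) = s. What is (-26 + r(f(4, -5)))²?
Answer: 2601/4 ≈ 650.25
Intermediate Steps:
r(E) = ½
(-26 + r(f(4, -5)))² = (-26 + ½)² = (-51/2)² = 2601/4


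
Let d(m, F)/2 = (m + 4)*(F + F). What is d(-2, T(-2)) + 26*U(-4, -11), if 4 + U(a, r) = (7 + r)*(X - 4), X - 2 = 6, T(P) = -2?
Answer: -536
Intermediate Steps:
X = 8 (X = 2 + 6 = 8)
U(a, r) = 24 + 4*r (U(a, r) = -4 + (7 + r)*(8 - 4) = -4 + (7 + r)*4 = -4 + (28 + 4*r) = 24 + 4*r)
d(m, F) = 4*F*(4 + m) (d(m, F) = 2*((m + 4)*(F + F)) = 2*((4 + m)*(2*F)) = 2*(2*F*(4 + m)) = 4*F*(4 + m))
d(-2, T(-2)) + 26*U(-4, -11) = 4*(-2)*(4 - 2) + 26*(24 + 4*(-11)) = 4*(-2)*2 + 26*(24 - 44) = -16 + 26*(-20) = -16 - 520 = -536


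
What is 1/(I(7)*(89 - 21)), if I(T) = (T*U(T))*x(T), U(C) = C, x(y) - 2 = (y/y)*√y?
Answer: -1/4998 + √7/9996 ≈ 6.4601e-5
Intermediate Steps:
x(y) = 2 + √y (x(y) = 2 + (y/y)*√y = 2 + 1*√y = 2 + √y)
I(T) = T²*(2 + √T) (I(T) = (T*T)*(2 + √T) = T²*(2 + √T))
1/(I(7)*(89 - 21)) = 1/((7²*(2 + √7))*(89 - 21)) = 1/((49*(2 + √7))*68) = 1/((98 + 49*√7)*68) = 1/(6664 + 3332*√7)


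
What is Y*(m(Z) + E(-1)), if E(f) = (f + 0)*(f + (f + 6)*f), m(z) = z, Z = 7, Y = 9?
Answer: 117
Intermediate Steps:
E(f) = f*(f + f*(6 + f)) (E(f) = f*(f + (6 + f)*f) = f*(f + f*(6 + f)))
Y*(m(Z) + E(-1)) = 9*(7 + (-1)²*(7 - 1)) = 9*(7 + 1*6) = 9*(7 + 6) = 9*13 = 117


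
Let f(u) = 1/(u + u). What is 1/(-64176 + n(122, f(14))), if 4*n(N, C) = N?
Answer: -2/128291 ≈ -1.5590e-5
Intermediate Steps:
f(u) = 1/(2*u)
n(N, C) = N/4
1/(-64176 + n(122, f(14))) = 1/(-64176 + (¼)*122) = 1/(-64176 + 61/2) = 1/(-128291/2) = -2/128291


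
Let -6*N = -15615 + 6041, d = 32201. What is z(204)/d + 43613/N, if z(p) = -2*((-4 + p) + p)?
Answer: 4209278743/154146187 ≈ 27.307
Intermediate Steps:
z(p) = 8 - 4*p (z(p) = -2*(-4 + 2*p) = 8 - 4*p)
N = 4787/3 (N = -(-15615 + 6041)/6 = -⅙*(-9574) = 4787/3 ≈ 1595.7)
z(204)/d + 43613/N = (8 - 4*204)/32201 + 43613/(4787/3) = (8 - 816)*(1/32201) + 43613*(3/4787) = -808*1/32201 + 130839/4787 = -808/32201 + 130839/4787 = 4209278743/154146187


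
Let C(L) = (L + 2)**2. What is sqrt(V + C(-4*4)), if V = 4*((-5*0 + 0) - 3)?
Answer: 2*sqrt(46) ≈ 13.565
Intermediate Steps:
C(L) = (2 + L)**2
V = -12 (V = 4*((0 + 0) - 3) = 4*(0 - 3) = 4*(-3) = -12)
sqrt(V + C(-4*4)) = sqrt(-12 + (2 - 4*4)**2) = sqrt(-12 + (2 - 16)**2) = sqrt(-12 + (-14)**2) = sqrt(-12 + 196) = sqrt(184) = 2*sqrt(46)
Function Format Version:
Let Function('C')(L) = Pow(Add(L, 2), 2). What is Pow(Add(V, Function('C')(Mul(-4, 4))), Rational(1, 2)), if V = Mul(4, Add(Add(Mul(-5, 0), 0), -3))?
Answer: Mul(2, Pow(46, Rational(1, 2))) ≈ 13.565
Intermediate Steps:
Function('C')(L) = Pow(Add(2, L), 2)
V = -12 (V = Mul(4, Add(Add(0, 0), -3)) = Mul(4, Add(0, -3)) = Mul(4, -3) = -12)
Pow(Add(V, Function('C')(Mul(-4, 4))), Rational(1, 2)) = Pow(Add(-12, Pow(Add(2, Mul(-4, 4)), 2)), Rational(1, 2)) = Pow(Add(-12, Pow(Add(2, -16), 2)), Rational(1, 2)) = Pow(Add(-12, Pow(-14, 2)), Rational(1, 2)) = Pow(Add(-12, 196), Rational(1, 2)) = Pow(184, Rational(1, 2)) = Mul(2, Pow(46, Rational(1, 2)))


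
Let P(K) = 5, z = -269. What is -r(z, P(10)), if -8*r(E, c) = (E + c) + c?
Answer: -259/8 ≈ -32.375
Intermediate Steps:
r(E, c) = -c/4 - E/8 (r(E, c) = -((E + c) + c)/8 = -(E + 2*c)/8 = -c/4 - E/8)
-r(z, P(10)) = -(-1/4*5 - 1/8*(-269)) = -(-5/4 + 269/8) = -1*259/8 = -259/8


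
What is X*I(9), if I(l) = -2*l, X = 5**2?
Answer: -450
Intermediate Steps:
X = 25
X*I(9) = 25*(-2*9) = 25*(-18) = -450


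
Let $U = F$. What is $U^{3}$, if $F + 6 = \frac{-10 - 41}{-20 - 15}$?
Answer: $- \frac{4019679}{42875} \approx -93.753$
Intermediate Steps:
$F = - \frac{159}{35}$ ($F = -6 + \frac{-10 - 41}{-20 - 15} = -6 - \frac{51}{-20 - 15} = -6 - \frac{51}{-35} = -6 - - \frac{51}{35} = -6 + \frac{51}{35} = - \frac{159}{35} \approx -4.5429$)
$U = - \frac{159}{35} \approx -4.5429$
$U^{3} = \left(- \frac{159}{35}\right)^{3} = - \frac{4019679}{42875}$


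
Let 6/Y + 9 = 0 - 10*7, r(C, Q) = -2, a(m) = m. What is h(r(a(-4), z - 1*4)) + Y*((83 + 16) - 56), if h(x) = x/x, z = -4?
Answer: -179/79 ≈ -2.2658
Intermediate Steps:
h(x) = 1
Y = -6/79 (Y = 6/(-9 + (0 - 10*7)) = 6/(-9 + (0 - 70)) = 6/(-9 - 70) = 6/(-79) = 6*(-1/79) = -6/79 ≈ -0.075949)
h(r(a(-4), z - 1*4)) + Y*((83 + 16) - 56) = 1 - 6*((83 + 16) - 56)/79 = 1 - 6*(99 - 56)/79 = 1 - 6/79*43 = 1 - 258/79 = -179/79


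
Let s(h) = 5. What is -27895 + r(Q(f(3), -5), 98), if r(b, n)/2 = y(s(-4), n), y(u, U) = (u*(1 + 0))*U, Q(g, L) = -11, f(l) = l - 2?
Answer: -26915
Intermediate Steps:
f(l) = -2 + l
y(u, U) = U*u (y(u, U) = (u*1)*U = u*U = U*u)
r(b, n) = 10*n (r(b, n) = 2*(n*5) = 2*(5*n) = 10*n)
-27895 + r(Q(f(3), -5), 98) = -27895 + 10*98 = -27895 + 980 = -26915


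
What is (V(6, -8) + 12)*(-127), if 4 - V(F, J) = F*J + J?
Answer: -9144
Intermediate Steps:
V(F, J) = 4 - J - F*J (V(F, J) = 4 - (F*J + J) = 4 - (J + F*J) = 4 + (-J - F*J) = 4 - J - F*J)
(V(6, -8) + 12)*(-127) = ((4 - 1*(-8) - 1*6*(-8)) + 12)*(-127) = ((4 + 8 + 48) + 12)*(-127) = (60 + 12)*(-127) = 72*(-127) = -9144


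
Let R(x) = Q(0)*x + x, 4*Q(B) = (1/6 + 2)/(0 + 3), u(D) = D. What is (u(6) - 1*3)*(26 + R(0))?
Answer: 78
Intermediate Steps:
Q(B) = 13/72 (Q(B) = ((1/6 + 2)/(0 + 3))/4 = ((1/6 + 2)/3)/4 = ((13/6)*(1/3))/4 = (1/4)*(13/18) = 13/72)
R(x) = 85*x/72 (R(x) = 13*x/72 + x = 85*x/72)
(u(6) - 1*3)*(26 + R(0)) = (6 - 1*3)*(26 + (85/72)*0) = (6 - 3)*(26 + 0) = 3*26 = 78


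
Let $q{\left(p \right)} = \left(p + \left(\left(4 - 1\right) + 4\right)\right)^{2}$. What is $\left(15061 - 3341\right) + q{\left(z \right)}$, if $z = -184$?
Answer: $43049$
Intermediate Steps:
$q{\left(p \right)} = \left(7 + p\right)^{2}$ ($q{\left(p \right)} = \left(p + \left(3 + 4\right)\right)^{2} = \left(p + 7\right)^{2} = \left(7 + p\right)^{2}$)
$\left(15061 - 3341\right) + q{\left(z \right)} = \left(15061 - 3341\right) + \left(7 - 184\right)^{2} = 11720 + \left(-177\right)^{2} = 11720 + 31329 = 43049$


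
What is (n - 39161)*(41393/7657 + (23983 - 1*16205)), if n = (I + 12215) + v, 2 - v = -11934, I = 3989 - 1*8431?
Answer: -1159291328628/7657 ≈ -1.5140e+8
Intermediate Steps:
I = -4442 (I = 3989 - 8431 = -4442)
v = 11936 (v = 2 - 1*(-11934) = 2 + 11934 = 11936)
n = 19709 (n = (-4442 + 12215) + 11936 = 7773 + 11936 = 19709)
(n - 39161)*(41393/7657 + (23983 - 1*16205)) = (19709 - 39161)*(41393/7657 + (23983 - 1*16205)) = -19452*(41393*(1/7657) + (23983 - 16205)) = -19452*(41393/7657 + 7778) = -19452*59597539/7657 = -1159291328628/7657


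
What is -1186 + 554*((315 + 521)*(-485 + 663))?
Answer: 82438446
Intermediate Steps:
-1186 + 554*((315 + 521)*(-485 + 663)) = -1186 + 554*(836*178) = -1186 + 554*148808 = -1186 + 82439632 = 82438446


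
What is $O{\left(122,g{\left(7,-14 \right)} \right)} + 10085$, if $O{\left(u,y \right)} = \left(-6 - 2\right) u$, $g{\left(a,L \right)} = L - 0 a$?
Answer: $9109$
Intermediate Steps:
$g{\left(a,L \right)} = L$ ($g{\left(a,L \right)} = L - 0 = L + 0 = L$)
$O{\left(u,y \right)} = - 8 u$
$O{\left(122,g{\left(7,-14 \right)} \right)} + 10085 = \left(-8\right) 122 + 10085 = -976 + 10085 = 9109$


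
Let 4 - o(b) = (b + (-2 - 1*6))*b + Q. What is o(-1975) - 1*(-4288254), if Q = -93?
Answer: 371926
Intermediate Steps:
o(b) = 97 - b*(-8 + b) (o(b) = 4 - ((b + (-2 - 1*6))*b - 93) = 4 - ((b + (-2 - 6))*b - 93) = 4 - ((b - 8)*b - 93) = 4 - ((-8 + b)*b - 93) = 4 - (b*(-8 + b) - 93) = 4 - (-93 + b*(-8 + b)) = 4 + (93 - b*(-8 + b)) = 97 - b*(-8 + b))
o(-1975) - 1*(-4288254) = (97 - 1*(-1975)**2 + 8*(-1975)) - 1*(-4288254) = (97 - 1*3900625 - 15800) + 4288254 = (97 - 3900625 - 15800) + 4288254 = -3916328 + 4288254 = 371926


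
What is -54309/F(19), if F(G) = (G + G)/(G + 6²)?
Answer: -2986995/38 ≈ -78605.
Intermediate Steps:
F(G) = 2*G/(36 + G) (F(G) = (2*G)/(G + 36) = (2*G)/(36 + G) = 2*G/(36 + G))
-54309/F(19) = -54309/(2*19/(36 + 19)) = -54309/(2*19/55) = -54309/(2*19*(1/55)) = -54309/38/55 = -54309*55/38 = -2986995/38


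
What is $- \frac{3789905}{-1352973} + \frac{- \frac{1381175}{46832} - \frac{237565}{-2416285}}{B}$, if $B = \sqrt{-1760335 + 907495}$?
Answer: $\frac{3789905}{1352973} + \frac{221745786053 i \sqrt{23690}}{1072299034621120} \approx 2.8012 + 0.031829 i$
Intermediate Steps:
$B = 6 i \sqrt{23690}$ ($B = \sqrt{-852840} = 6 i \sqrt{23690} \approx 923.49 i$)
$- \frac{3789905}{-1352973} + \frac{- \frac{1381175}{46832} - \frac{237565}{-2416285}}{B} = - \frac{3789905}{-1352973} + \frac{- \frac{1381175}{46832} - \frac{237565}{-2416285}}{6 i \sqrt{23690}} = \left(-3789905\right) \left(- \frac{1}{1352973}\right) + \left(\left(-1381175\right) \frac{1}{46832} - - \frac{47513}{483257}\right) \left(- \frac{i \sqrt{23690}}{142140}\right) = \frac{3789905}{1352973} + \left(- \frac{1381175}{46832} + \frac{47513}{483257}\right) \left(- \frac{i \sqrt{23690}}{142140}\right) = \frac{3789905}{1352973} - \frac{665237358159 \left(- \frac{i \sqrt{23690}}{142140}\right)}{22631891824} = \frac{3789905}{1352973} + \frac{221745786053 i \sqrt{23690}}{1072299034621120}$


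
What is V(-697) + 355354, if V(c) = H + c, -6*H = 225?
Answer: 709239/2 ≈ 3.5462e+5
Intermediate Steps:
H = -75/2 (H = -⅙*225 = -75/2 ≈ -37.500)
V(c) = -75/2 + c
V(-697) + 355354 = (-75/2 - 697) + 355354 = -1469/2 + 355354 = 709239/2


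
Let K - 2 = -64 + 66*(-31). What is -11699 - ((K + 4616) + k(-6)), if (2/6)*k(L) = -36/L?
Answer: -14225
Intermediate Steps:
k(L) = -108/L (k(L) = 3*(-36/L) = -108/L)
K = -2108 (K = 2 + (-64 + 66*(-31)) = 2 + (-64 - 2046) = 2 - 2110 = -2108)
-11699 - ((K + 4616) + k(-6)) = -11699 - ((-2108 + 4616) - 108/(-6)) = -11699 - (2508 - 108*(-⅙)) = -11699 - (2508 + 18) = -11699 - 1*2526 = -11699 - 2526 = -14225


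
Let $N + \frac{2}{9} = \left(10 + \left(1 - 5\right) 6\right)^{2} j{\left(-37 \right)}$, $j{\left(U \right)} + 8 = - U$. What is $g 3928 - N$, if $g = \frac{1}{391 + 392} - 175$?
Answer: $- \frac{542680670}{783} \approx -6.9308 \cdot 10^{5}$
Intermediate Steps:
$j{\left(U \right)} = -8 - U$
$N = \frac{51154}{9}$ ($N = - \frac{2}{9} + \left(10 + \left(1 - 5\right) 6\right)^{2} \left(-8 - -37\right) = - \frac{2}{9} + \left(10 - 24\right)^{2} \left(-8 + 37\right) = - \frac{2}{9} + \left(10 - 24\right)^{2} \cdot 29 = - \frac{2}{9} + \left(-14\right)^{2} \cdot 29 = - \frac{2}{9} + 196 \cdot 29 = - \frac{2}{9} + 5684 = \frac{51154}{9} \approx 5683.8$)
$g = - \frac{137024}{783}$ ($g = \frac{1}{783} - 175 = - \frac{137024}{783} \approx -175.0$)
$g 3928 - N = \left(- \frac{137024}{783}\right) 3928 - \frac{51154}{9} = - \frac{538230272}{783} - \frac{51154}{9} = - \frac{542680670}{783}$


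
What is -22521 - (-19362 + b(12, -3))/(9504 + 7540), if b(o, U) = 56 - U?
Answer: -383828621/17044 ≈ -22520.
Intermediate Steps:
-22521 - (-19362 + b(12, -3))/(9504 + 7540) = -22521 - (-19362 + (56 - 1*(-3)))/(9504 + 7540) = -22521 - (-19362 + (56 + 3))/17044 = -22521 - (-19362 + 59)/17044 = -22521 - (-19303)/17044 = -22521 - 1*(-19303/17044) = -22521 + 19303/17044 = -383828621/17044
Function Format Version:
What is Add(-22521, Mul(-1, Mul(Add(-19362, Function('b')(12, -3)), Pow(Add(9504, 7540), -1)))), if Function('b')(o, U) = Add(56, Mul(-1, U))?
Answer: Rational(-383828621, 17044) ≈ -22520.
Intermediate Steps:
Add(-22521, Mul(-1, Mul(Add(-19362, Function('b')(12, -3)), Pow(Add(9504, 7540), -1)))) = Add(-22521, Mul(-1, Mul(Add(-19362, Add(56, Mul(-1, -3))), Pow(Add(9504, 7540), -1)))) = Add(-22521, Mul(-1, Mul(Add(-19362, Add(56, 3)), Pow(17044, -1)))) = Add(-22521, Mul(-1, Mul(Add(-19362, 59), Rational(1, 17044)))) = Add(-22521, Mul(-1, Mul(-19303, Rational(1, 17044)))) = Add(-22521, Mul(-1, Rational(-19303, 17044))) = Add(-22521, Rational(19303, 17044)) = Rational(-383828621, 17044)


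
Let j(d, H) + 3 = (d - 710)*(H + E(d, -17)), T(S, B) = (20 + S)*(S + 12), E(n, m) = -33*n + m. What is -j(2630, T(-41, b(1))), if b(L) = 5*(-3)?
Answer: 165500163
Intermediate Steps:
b(L) = -15
E(n, m) = m - 33*n
T(S, B) = (12 + S)*(20 + S) (T(S, B) = (20 + S)*(12 + S) = (12 + S)*(20 + S))
j(d, H) = -3 + (-710 + d)*(-17 + H - 33*d) (j(d, H) = -3 + (d - 710)*(H + (-17 - 33*d)) = -3 + (-710 + d)*(-17 + H - 33*d))
-j(2630, T(-41, b(1))) = -(12067 - 710*(240 + (-41)**2 + 32*(-41)) - 33*2630**2 + 23413*2630 + (240 + (-41)**2 + 32*(-41))*2630) = -(12067 - 710*(240 + 1681 - 1312) - 33*6916900 + 61576190 + (240 + 1681 - 1312)*2630) = -(12067 - 710*609 - 228257700 + 61576190 + 609*2630) = -(12067 - 432390 - 228257700 + 61576190 + 1601670) = -1*(-165500163) = 165500163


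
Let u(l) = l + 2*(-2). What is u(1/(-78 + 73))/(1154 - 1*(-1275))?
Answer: -3/1735 ≈ -0.0017291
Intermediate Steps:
u(l) = -4 + l (u(l) = l - 4 = -4 + l)
u(1/(-78 + 73))/(1154 - 1*(-1275)) = (-4 + 1/(-78 + 73))/(1154 - 1*(-1275)) = (-4 + 1/(-5))/(1154 + 1275) = (-4 - ⅕)/2429 = -21/5*1/2429 = -3/1735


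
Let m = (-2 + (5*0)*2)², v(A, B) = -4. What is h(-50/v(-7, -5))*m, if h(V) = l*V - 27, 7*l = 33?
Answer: 894/7 ≈ 127.71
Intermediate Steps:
l = 33/7 (l = (⅐)*33 = 33/7 ≈ 4.7143)
m = 4 (m = (-2 + 0*2)² = (-2 + 0)² = (-2)² = 4)
h(V) = -27 + 33*V/7 (h(V) = 33*V/7 - 27 = -27 + 33*V/7)
h(-50/v(-7, -5))*m = (-27 + 33*(-50/(-4))/7)*4 = (-27 + 33*(-50*(-¼))/7)*4 = (-27 + (33/7)*(25/2))*4 = (-27 + 825/14)*4 = (447/14)*4 = 894/7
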